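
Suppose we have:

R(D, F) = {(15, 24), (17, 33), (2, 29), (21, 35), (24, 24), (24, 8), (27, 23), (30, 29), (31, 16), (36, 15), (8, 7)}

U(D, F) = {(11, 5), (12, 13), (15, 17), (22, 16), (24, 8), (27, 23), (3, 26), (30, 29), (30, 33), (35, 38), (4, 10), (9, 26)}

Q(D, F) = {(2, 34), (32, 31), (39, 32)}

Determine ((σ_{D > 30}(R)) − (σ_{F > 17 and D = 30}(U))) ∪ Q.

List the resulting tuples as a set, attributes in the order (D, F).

Filtering on D > 30 leaves {(31, 16), (36, 15)}.
Filtering on F > 17 and D = 30 leaves {(30, 29), (30, 33)}.
Difference: {(31, 16), (36, 15)} with {(30, 29), (30, 33)} → {(31, 16), (36, 15)}
Union: {(31, 16), (36, 15)} with {(2, 34), (32, 31), (39, 32)} → {(2, 34), (31, 16), (32, 31), (36, 15), (39, 32)}

{(2, 34), (31, 16), (32, 31), (36, 15), (39, 32)}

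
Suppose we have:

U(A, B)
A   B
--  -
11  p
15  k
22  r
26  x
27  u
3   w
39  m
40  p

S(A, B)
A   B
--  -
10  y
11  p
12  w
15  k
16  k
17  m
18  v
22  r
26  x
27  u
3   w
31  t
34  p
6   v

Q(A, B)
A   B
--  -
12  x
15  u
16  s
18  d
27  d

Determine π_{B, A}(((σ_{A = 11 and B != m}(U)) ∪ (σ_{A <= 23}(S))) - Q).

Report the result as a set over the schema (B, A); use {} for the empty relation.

{(k, 15), (k, 16), (m, 17), (p, 11), (r, 22), (v, 18), (v, 6), (w, 12), (w, 3), (y, 10)}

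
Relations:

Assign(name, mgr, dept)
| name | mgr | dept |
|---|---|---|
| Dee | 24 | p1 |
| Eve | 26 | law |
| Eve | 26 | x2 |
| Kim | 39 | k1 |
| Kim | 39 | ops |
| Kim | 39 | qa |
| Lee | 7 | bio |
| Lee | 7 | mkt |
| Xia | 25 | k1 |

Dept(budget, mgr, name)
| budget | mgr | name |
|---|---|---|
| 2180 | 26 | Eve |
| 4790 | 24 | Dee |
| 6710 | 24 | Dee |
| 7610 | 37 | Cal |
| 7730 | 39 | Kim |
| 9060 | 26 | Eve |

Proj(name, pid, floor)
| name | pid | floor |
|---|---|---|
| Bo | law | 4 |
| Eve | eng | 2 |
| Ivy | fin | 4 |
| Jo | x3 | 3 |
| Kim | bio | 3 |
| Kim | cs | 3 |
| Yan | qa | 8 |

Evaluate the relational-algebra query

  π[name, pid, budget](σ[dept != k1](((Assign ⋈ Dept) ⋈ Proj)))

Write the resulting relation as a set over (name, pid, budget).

{(Eve, eng, 2180), (Eve, eng, 9060), (Kim, bio, 7730), (Kim, cs, 7730)}

Joining Assign and Dept on name, mgr yields {(Dee, 24, p1, 4790), (Dee, 24, p1, 6710), (Eve, 26, law, 2180), (Eve, 26, law, 9060), (Eve, 26, x2, 2180), (Eve, 26, x2, 9060), (Kim, 39, k1, 7730), (Kim, 39, ops, 7730), (Kim, 39, qa, 7730)}.
Joining (Assign ⋈ Dept) and Proj on name yields {(Eve, 26, law, 2180, eng, 2), (Eve, 26, law, 9060, eng, 2), (Eve, 26, x2, 2180, eng, 2), (Eve, 26, x2, 9060, eng, 2), (Kim, 39, k1, 7730, bio, 3), (Kim, 39, k1, 7730, cs, 3), (Kim, 39, ops, 7730, bio, 3), (Kim, 39, ops, 7730, cs, 3), (Kim, 39, qa, 7730, bio, 3), (Kim, 39, qa, 7730, cs, 3)}.
Apply σ_{dept != k1}; surviving tuples: {(Eve, 26, law, 2180, eng, 2), (Eve, 26, law, 9060, eng, 2), (Eve, 26, x2, 2180, eng, 2), (Eve, 26, x2, 9060, eng, 2), (Kim, 39, ops, 7730, bio, 3), (Kim, 39, ops, 7730, cs, 3), (Kim, 39, qa, 7730, bio, 3), (Kim, 39, qa, 7730, cs, 3)}
Keep only column(s) name, pid, budget (4 duplicate(s) eliminated): {(Eve, eng, 2180), (Eve, eng, 9060), (Kim, bio, 7730), (Kim, cs, 7730)}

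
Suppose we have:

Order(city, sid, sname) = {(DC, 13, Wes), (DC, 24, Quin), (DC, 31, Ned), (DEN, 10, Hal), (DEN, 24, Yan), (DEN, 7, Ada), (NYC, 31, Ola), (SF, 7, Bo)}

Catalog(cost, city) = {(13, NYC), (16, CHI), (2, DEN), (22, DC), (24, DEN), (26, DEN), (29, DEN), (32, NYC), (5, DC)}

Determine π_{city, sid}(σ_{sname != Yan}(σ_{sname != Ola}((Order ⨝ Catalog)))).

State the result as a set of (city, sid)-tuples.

{(DC, 13), (DC, 24), (DC, 31), (DEN, 10), (DEN, 7)}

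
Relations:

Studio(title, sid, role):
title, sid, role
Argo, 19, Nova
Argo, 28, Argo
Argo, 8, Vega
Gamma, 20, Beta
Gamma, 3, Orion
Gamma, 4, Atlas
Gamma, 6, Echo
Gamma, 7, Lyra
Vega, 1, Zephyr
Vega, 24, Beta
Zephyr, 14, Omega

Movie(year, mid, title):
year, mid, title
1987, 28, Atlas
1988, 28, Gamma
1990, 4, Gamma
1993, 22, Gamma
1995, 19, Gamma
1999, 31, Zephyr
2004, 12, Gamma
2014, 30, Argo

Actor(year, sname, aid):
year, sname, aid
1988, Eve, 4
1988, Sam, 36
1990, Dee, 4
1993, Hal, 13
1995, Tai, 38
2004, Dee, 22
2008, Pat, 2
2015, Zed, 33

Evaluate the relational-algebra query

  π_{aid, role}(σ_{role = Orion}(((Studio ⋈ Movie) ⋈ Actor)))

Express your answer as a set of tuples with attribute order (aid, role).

{(13, Orion), (22, Orion), (36, Orion), (38, Orion), (4, Orion)}

Natural join on title: {(Argo, 19, Nova, 2014, 30), (Argo, 28, Argo, 2014, 30), (Argo, 8, Vega, 2014, 30), (Gamma, 20, Beta, 1988, 28), (Gamma, 20, Beta, 1990, 4), (Gamma, 20, Beta, 1993, 22), (Gamma, 20, Beta, 1995, 19), (Gamma, 20, Beta, 2004, 12), (Gamma, 3, Orion, 1988, 28), (Gamma, 3, Orion, 1990, 4), (Gamma, 3, Orion, 1993, 22), (Gamma, 3, Orion, 1995, 19), (Gamma, 3, Orion, 2004, 12), (Gamma, 4, Atlas, 1988, 28), (Gamma, 4, Atlas, 1990, 4), (Gamma, 4, Atlas, 1993, 22), (Gamma, 4, Atlas, 1995, 19), (Gamma, 4, Atlas, 2004, 12), (Gamma, 6, Echo, 1988, 28), (Gamma, 6, Echo, 1990, 4), (Gamma, 6, Echo, 1993, 22), (Gamma, 6, Echo, 1995, 19), (Gamma, 6, Echo, 2004, 12), (Gamma, 7, Lyra, 1988, 28), (Gamma, 7, Lyra, 1990, 4), (Gamma, 7, Lyra, 1993, 22), (Gamma, 7, Lyra, 1995, 19), (Gamma, 7, Lyra, 2004, 12), (Zephyr, 14, Omega, 1999, 31)}
Natural join on year: {(Gamma, 20, Beta, 1988, 28, Eve, 4), (Gamma, 20, Beta, 1988, 28, Sam, 36), (Gamma, 20, Beta, 1990, 4, Dee, 4), (Gamma, 20, Beta, 1993, 22, Hal, 13), (Gamma, 20, Beta, 1995, 19, Tai, 38), (Gamma, 20, Beta, 2004, 12, Dee, 22), (Gamma, 3, Orion, 1988, 28, Eve, 4), (Gamma, 3, Orion, 1988, 28, Sam, 36), (Gamma, 3, Orion, 1990, 4, Dee, 4), (Gamma, 3, Orion, 1993, 22, Hal, 13), (Gamma, 3, Orion, 1995, 19, Tai, 38), (Gamma, 3, Orion, 2004, 12, Dee, 22), (Gamma, 4, Atlas, 1988, 28, Eve, 4), (Gamma, 4, Atlas, 1988, 28, Sam, 36), (Gamma, 4, Atlas, 1990, 4, Dee, 4), (Gamma, 4, Atlas, 1993, 22, Hal, 13), (Gamma, 4, Atlas, 1995, 19, Tai, 38), (Gamma, 4, Atlas, 2004, 12, Dee, 22), (Gamma, 6, Echo, 1988, 28, Eve, 4), (Gamma, 6, Echo, 1988, 28, Sam, 36), (Gamma, 6, Echo, 1990, 4, Dee, 4), (Gamma, 6, Echo, 1993, 22, Hal, 13), (Gamma, 6, Echo, 1995, 19, Tai, 38), (Gamma, 6, Echo, 2004, 12, Dee, 22), (Gamma, 7, Lyra, 1988, 28, Eve, 4), (Gamma, 7, Lyra, 1988, 28, Sam, 36), (Gamma, 7, Lyra, 1990, 4, Dee, 4), (Gamma, 7, Lyra, 1993, 22, Hal, 13), (Gamma, 7, Lyra, 1995, 19, Tai, 38), (Gamma, 7, Lyra, 2004, 12, Dee, 22)}
Filtering on role = Orion leaves {(Gamma, 3, Orion, 1988, 28, Eve, 4), (Gamma, 3, Orion, 1988, 28, Sam, 36), (Gamma, 3, Orion, 1990, 4, Dee, 4), (Gamma, 3, Orion, 1993, 22, Hal, 13), (Gamma, 3, Orion, 1995, 19, Tai, 38), (Gamma, 3, Orion, 2004, 12, Dee, 22)}.
Keep only column(s) aid, role (1 duplicate(s) eliminated): {(13, Orion), (22, Orion), (36, Orion), (38, Orion), (4, Orion)}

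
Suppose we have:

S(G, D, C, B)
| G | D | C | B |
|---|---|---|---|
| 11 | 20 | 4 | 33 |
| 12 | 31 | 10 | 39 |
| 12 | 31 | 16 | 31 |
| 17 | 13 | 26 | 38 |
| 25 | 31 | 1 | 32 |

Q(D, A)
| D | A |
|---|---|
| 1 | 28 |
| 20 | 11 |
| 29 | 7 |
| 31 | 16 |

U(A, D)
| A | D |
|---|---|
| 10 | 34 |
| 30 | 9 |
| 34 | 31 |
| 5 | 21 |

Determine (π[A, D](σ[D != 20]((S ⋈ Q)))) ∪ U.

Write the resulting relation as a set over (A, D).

{(10, 34), (16, 31), (30, 9), (34, 31), (5, 21)}

Joining S and Q on D yields {(11, 20, 4, 33, 11), (12, 31, 10, 39, 16), (12, 31, 16, 31, 16), (25, 31, 1, 32, 16)}.
σ[D != 20]: keep tuples satisfying D != 20 → {(12, 31, 10, 39, 16), (12, 31, 16, 31, 16), (25, 31, 1, 32, 16)}
Projecting to A, D (2 duplicate(s) eliminated): {(16, 31)}
Set union of the two operands is {(10, 34), (16, 31), (30, 9), (34, 31), (5, 21)}.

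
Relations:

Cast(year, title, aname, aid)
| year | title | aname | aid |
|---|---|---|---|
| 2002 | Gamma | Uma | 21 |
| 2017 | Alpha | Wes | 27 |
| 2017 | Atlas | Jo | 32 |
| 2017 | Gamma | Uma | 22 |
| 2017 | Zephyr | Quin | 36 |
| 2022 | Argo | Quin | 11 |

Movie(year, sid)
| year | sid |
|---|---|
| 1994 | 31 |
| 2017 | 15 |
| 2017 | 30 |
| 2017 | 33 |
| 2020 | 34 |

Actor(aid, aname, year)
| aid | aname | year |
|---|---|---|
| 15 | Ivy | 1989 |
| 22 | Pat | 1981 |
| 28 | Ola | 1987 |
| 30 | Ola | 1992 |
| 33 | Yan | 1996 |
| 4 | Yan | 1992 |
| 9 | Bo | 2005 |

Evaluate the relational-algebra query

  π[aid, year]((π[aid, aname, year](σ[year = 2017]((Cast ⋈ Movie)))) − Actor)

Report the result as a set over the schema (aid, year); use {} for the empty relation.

Cast ⋈ Movie (natural join on year): {(2017, Alpha, Wes, 27, 15), (2017, Alpha, Wes, 27, 30), (2017, Alpha, Wes, 27, 33), (2017, Atlas, Jo, 32, 15), (2017, Atlas, Jo, 32, 30), (2017, Atlas, Jo, 32, 33), (2017, Gamma, Uma, 22, 15), (2017, Gamma, Uma, 22, 30), (2017, Gamma, Uma, 22, 33), (2017, Zephyr, Quin, 36, 15), (2017, Zephyr, Quin, 36, 30), (2017, Zephyr, Quin, 36, 33)}
σ[year = 2017]: keep tuples satisfying year = 2017 → {(2017, Alpha, Wes, 27, 15), (2017, Alpha, Wes, 27, 30), (2017, Alpha, Wes, 27, 33), (2017, Atlas, Jo, 32, 15), (2017, Atlas, Jo, 32, 30), (2017, Atlas, Jo, 32, 33), (2017, Gamma, Uma, 22, 15), (2017, Gamma, Uma, 22, 30), (2017, Gamma, Uma, 22, 33), (2017, Zephyr, Quin, 36, 15), (2017, Zephyr, Quin, 36, 30), (2017, Zephyr, Quin, 36, 33)}
Keep only column(s) aid, aname, year (8 duplicate(s) eliminated): {(22, Uma, 2017), (27, Wes, 2017), (32, Jo, 2017), (36, Quin, 2017)}
Taking the difference: {(22, Uma, 2017), (27, Wes, 2017), (32, Jo, 2017), (36, Quin, 2017)}
Keep only column(s) aid, year: {(22, 2017), (27, 2017), (32, 2017), (36, 2017)}

{(22, 2017), (27, 2017), (32, 2017), (36, 2017)}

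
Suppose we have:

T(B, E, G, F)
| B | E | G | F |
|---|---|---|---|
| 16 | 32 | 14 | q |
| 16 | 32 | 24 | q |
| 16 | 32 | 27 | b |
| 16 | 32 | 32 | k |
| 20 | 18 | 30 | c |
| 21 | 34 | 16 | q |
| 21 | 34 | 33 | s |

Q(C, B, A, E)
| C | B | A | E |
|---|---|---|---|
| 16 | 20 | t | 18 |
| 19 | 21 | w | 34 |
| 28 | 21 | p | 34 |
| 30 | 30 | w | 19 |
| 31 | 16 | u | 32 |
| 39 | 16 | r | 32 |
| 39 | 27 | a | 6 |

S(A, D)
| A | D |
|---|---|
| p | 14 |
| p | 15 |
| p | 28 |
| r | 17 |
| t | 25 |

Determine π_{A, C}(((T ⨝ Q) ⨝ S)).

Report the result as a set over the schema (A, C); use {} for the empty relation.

{(p, 28), (r, 39), (t, 16)}

T ⋈ Q (natural join on B, E): {(16, 32, 14, q, 31, u), (16, 32, 14, q, 39, r), (16, 32, 24, q, 31, u), (16, 32, 24, q, 39, r), (16, 32, 27, b, 31, u), (16, 32, 27, b, 39, r), (16, 32, 32, k, 31, u), (16, 32, 32, k, 39, r), (20, 18, 30, c, 16, t), (21, 34, 16, q, 19, w), (21, 34, 16, q, 28, p), (21, 34, 33, s, 19, w), (21, 34, 33, s, 28, p)}
(T ⨝ Q) ⋈ S (natural join on A): {(16, 32, 14, q, 39, r, 17), (16, 32, 24, q, 39, r, 17), (16, 32, 27, b, 39, r, 17), (16, 32, 32, k, 39, r, 17), (20, 18, 30, c, 16, t, 25), (21, 34, 16, q, 28, p, 14), (21, 34, 16, q, 28, p, 15), (21, 34, 16, q, 28, p, 28), (21, 34, 33, s, 28, p, 14), (21, 34, 33, s, 28, p, 15), (21, 34, 33, s, 28, p, 28)}
π_{A, C} gives {(p, 28), (r, 39), (t, 16)} (8 duplicate(s) eliminated).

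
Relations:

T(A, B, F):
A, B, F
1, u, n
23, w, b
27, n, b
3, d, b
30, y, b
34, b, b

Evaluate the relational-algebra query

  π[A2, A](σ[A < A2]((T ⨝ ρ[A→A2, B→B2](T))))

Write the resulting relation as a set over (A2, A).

{(23, 3), (27, 23), (27, 3), (30, 23), (30, 27), (30, 3), (34, 23), (34, 27), (34, 3), (34, 30)}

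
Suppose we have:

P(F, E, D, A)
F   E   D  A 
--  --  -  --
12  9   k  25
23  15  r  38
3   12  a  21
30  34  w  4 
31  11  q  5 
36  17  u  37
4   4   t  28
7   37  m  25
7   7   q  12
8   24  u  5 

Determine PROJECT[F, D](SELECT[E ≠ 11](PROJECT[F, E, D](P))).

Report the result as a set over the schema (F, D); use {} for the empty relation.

{(12, k), (23, r), (3, a), (30, w), (36, u), (4, t), (7, m), (7, q), (8, u)}

π_{F, E, D} gives {(12, 9, k), (23, 15, r), (3, 12, a), (30, 34, w), (31, 11, q), (36, 17, u), (4, 4, t), (7, 37, m), (7, 7, q), (8, 24, u)}.
Filtering on E ≠ 11 leaves {(12, 9, k), (23, 15, r), (3, 12, a), (30, 34, w), (36, 17, u), (4, 4, t), (7, 37, m), (7, 7, q), (8, 24, u)}.
π_{F, D} gives {(12, k), (23, r), (3, a), (30, w), (36, u), (4, t), (7, m), (7, q), (8, u)}.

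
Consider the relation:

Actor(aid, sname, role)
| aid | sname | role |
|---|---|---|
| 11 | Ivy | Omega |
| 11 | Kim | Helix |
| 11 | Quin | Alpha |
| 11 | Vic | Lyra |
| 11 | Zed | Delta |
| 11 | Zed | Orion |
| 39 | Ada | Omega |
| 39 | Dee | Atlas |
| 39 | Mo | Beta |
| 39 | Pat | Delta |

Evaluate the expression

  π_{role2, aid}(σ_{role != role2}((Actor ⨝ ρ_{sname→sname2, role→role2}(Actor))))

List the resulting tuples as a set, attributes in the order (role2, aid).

ρ[sname→sname2, role→role2]: schema becomes (aid, sname2, role2); tuples unchanged.
Actor ⋈ ρ_{sname→sname2, role→role2}(Actor) (natural join on aid): {(11, Ivy, Omega, Ivy, Omega), (11, Ivy, Omega, Kim, Helix), (11, Ivy, Omega, Quin, Alpha), (11, Ivy, Omega, Vic, Lyra), (11, Ivy, Omega, Zed, Delta), (11, Ivy, Omega, Zed, Orion), (11, Kim, Helix, Ivy, Omega), (11, Kim, Helix, Kim, Helix), (11, Kim, Helix, Quin, Alpha), (11, Kim, Helix, Vic, Lyra), (11, Kim, Helix, Zed, Delta), (11, Kim, Helix, Zed, Orion), (11, Quin, Alpha, Ivy, Omega), (11, Quin, Alpha, Kim, Helix), (11, Quin, Alpha, Quin, Alpha), (11, Quin, Alpha, Vic, Lyra), (11, Quin, Alpha, Zed, Delta), (11, Quin, Alpha, Zed, Orion), (11, Vic, Lyra, Ivy, Omega), (11, Vic, Lyra, Kim, Helix), (11, Vic, Lyra, Quin, Alpha), (11, Vic, Lyra, Vic, Lyra), (11, Vic, Lyra, Zed, Delta), (11, Vic, Lyra, Zed, Orion), (11, Zed, Delta, Ivy, Omega), (11, Zed, Delta, Kim, Helix), (11, Zed, Delta, Quin, Alpha), (11, Zed, Delta, Vic, Lyra), (11, Zed, Delta, Zed, Delta), (11, Zed, Delta, Zed, Orion), (11, Zed, Orion, Ivy, Omega), (11, Zed, Orion, Kim, Helix), (11, Zed, Orion, Quin, Alpha), (11, Zed, Orion, Vic, Lyra), (11, Zed, Orion, Zed, Delta), (11, Zed, Orion, Zed, Orion), (39, Ada, Omega, Ada, Omega), (39, Ada, Omega, Dee, Atlas), (39, Ada, Omega, Mo, Beta), (39, Ada, Omega, Pat, Delta), (39, Dee, Atlas, Ada, Omega), (39, Dee, Atlas, Dee, Atlas), (39, Dee, Atlas, Mo, Beta), (39, Dee, Atlas, Pat, Delta), (39, Mo, Beta, Ada, Omega), (39, Mo, Beta, Dee, Atlas), (39, Mo, Beta, Mo, Beta), (39, Mo, Beta, Pat, Delta), (39, Pat, Delta, Ada, Omega), (39, Pat, Delta, Dee, Atlas), (39, Pat, Delta, Mo, Beta), (39, Pat, Delta, Pat, Delta)}
σ[role != role2]: keep tuples satisfying role != role2 → {(11, Ivy, Omega, Kim, Helix), (11, Ivy, Omega, Quin, Alpha), (11, Ivy, Omega, Vic, Lyra), (11, Ivy, Omega, Zed, Delta), (11, Ivy, Omega, Zed, Orion), (11, Kim, Helix, Ivy, Omega), (11, Kim, Helix, Quin, Alpha), (11, Kim, Helix, Vic, Lyra), (11, Kim, Helix, Zed, Delta), (11, Kim, Helix, Zed, Orion), (11, Quin, Alpha, Ivy, Omega), (11, Quin, Alpha, Kim, Helix), (11, Quin, Alpha, Vic, Lyra), (11, Quin, Alpha, Zed, Delta), (11, Quin, Alpha, Zed, Orion), (11, Vic, Lyra, Ivy, Omega), (11, Vic, Lyra, Kim, Helix), (11, Vic, Lyra, Quin, Alpha), (11, Vic, Lyra, Zed, Delta), (11, Vic, Lyra, Zed, Orion), (11, Zed, Delta, Ivy, Omega), (11, Zed, Delta, Kim, Helix), (11, Zed, Delta, Quin, Alpha), (11, Zed, Delta, Vic, Lyra), (11, Zed, Delta, Zed, Orion), (11, Zed, Orion, Ivy, Omega), (11, Zed, Orion, Kim, Helix), (11, Zed, Orion, Quin, Alpha), (11, Zed, Orion, Vic, Lyra), (11, Zed, Orion, Zed, Delta), (39, Ada, Omega, Dee, Atlas), (39, Ada, Omega, Mo, Beta), (39, Ada, Omega, Pat, Delta), (39, Dee, Atlas, Ada, Omega), (39, Dee, Atlas, Mo, Beta), (39, Dee, Atlas, Pat, Delta), (39, Mo, Beta, Ada, Omega), (39, Mo, Beta, Dee, Atlas), (39, Mo, Beta, Pat, Delta), (39, Pat, Delta, Ada, Omega), (39, Pat, Delta, Dee, Atlas), (39, Pat, Delta, Mo, Beta)}
π_{role2, aid} gives {(Alpha, 11), (Atlas, 39), (Beta, 39), (Delta, 11), (Delta, 39), (Helix, 11), (Lyra, 11), (Omega, 11), (Omega, 39), (Orion, 11)} (32 duplicate(s) eliminated).

{(Alpha, 11), (Atlas, 39), (Beta, 39), (Delta, 11), (Delta, 39), (Helix, 11), (Lyra, 11), (Omega, 11), (Omega, 39), (Orion, 11)}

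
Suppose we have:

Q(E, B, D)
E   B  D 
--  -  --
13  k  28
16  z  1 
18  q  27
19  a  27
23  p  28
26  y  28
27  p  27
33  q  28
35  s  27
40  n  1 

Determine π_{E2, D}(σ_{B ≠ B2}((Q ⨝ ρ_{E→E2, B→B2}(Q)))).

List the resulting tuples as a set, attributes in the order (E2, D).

{(13, 28), (16, 1), (18, 27), (19, 27), (23, 28), (26, 28), (27, 27), (33, 28), (35, 27), (40, 1)}

ρ[E→E2, B→B2]: schema becomes (E2, B2, D); tuples unchanged.
Q ⋈ ρ_{E→E2, B→B2}(Q) (natural join on D): {(13, k, 28, 13, k), (13, k, 28, 23, p), (13, k, 28, 26, y), (13, k, 28, 33, q), (16, z, 1, 16, z), (16, z, 1, 40, n), (18, q, 27, 18, q), (18, q, 27, 19, a), (18, q, 27, 27, p), (18, q, 27, 35, s), (19, a, 27, 18, q), (19, a, 27, 19, a), (19, a, 27, 27, p), (19, a, 27, 35, s), (23, p, 28, 13, k), (23, p, 28, 23, p), (23, p, 28, 26, y), (23, p, 28, 33, q), (26, y, 28, 13, k), (26, y, 28, 23, p), (26, y, 28, 26, y), (26, y, 28, 33, q), (27, p, 27, 18, q), (27, p, 27, 19, a), (27, p, 27, 27, p), (27, p, 27, 35, s), (33, q, 28, 13, k), (33, q, 28, 23, p), (33, q, 28, 26, y), (33, q, 28, 33, q), (35, s, 27, 18, q), (35, s, 27, 19, a), (35, s, 27, 27, p), (35, s, 27, 35, s), (40, n, 1, 16, z), (40, n, 1, 40, n)}
Apply σ_{B ≠ B2}; surviving tuples: {(13, k, 28, 23, p), (13, k, 28, 26, y), (13, k, 28, 33, q), (16, z, 1, 40, n), (18, q, 27, 19, a), (18, q, 27, 27, p), (18, q, 27, 35, s), (19, a, 27, 18, q), (19, a, 27, 27, p), (19, a, 27, 35, s), (23, p, 28, 13, k), (23, p, 28, 26, y), (23, p, 28, 33, q), (26, y, 28, 13, k), (26, y, 28, 23, p), (26, y, 28, 33, q), (27, p, 27, 18, q), (27, p, 27, 19, a), (27, p, 27, 35, s), (33, q, 28, 13, k), (33, q, 28, 23, p), (33, q, 28, 26, y), (35, s, 27, 18, q), (35, s, 27, 19, a), (35, s, 27, 27, p), (40, n, 1, 16, z)}
π_{E2, D} gives {(13, 28), (16, 1), (18, 27), (19, 27), (23, 28), (26, 28), (27, 27), (33, 28), (35, 27), (40, 1)} (16 duplicate(s) eliminated).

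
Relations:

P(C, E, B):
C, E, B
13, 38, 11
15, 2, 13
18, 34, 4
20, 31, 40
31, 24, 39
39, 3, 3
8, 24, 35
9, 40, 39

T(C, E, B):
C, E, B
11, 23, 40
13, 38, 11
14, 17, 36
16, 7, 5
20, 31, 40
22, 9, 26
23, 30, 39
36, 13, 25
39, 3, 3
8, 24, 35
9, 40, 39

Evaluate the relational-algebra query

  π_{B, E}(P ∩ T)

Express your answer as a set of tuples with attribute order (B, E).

Set intersection of the two operands is {(13, 38, 11), (20, 31, 40), (39, 3, 3), (8, 24, 35), (9, 40, 39)}.
Projecting to B, E: {(11, 38), (3, 3), (35, 24), (39, 40), (40, 31)}

{(11, 38), (3, 3), (35, 24), (39, 40), (40, 31)}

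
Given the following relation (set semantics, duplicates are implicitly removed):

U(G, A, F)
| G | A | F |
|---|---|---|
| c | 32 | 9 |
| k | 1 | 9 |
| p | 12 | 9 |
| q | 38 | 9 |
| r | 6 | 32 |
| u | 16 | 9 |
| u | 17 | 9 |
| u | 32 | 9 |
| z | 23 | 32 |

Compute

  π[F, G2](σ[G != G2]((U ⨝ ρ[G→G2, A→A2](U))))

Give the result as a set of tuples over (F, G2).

ρ[G→G2, A→A2]: schema becomes (G2, A2, F); tuples unchanged.
Joining U and ρ[G→G2, A→A2](U) on F yields {(c, 32, 9, c, 32), (c, 32, 9, k, 1), (c, 32, 9, p, 12), (c, 32, 9, q, 38), (c, 32, 9, u, 16), (c, 32, 9, u, 17), (c, 32, 9, u, 32), (k, 1, 9, c, 32), (k, 1, 9, k, 1), (k, 1, 9, p, 12), (k, 1, 9, q, 38), (k, 1, 9, u, 16), (k, 1, 9, u, 17), (k, 1, 9, u, 32), (p, 12, 9, c, 32), (p, 12, 9, k, 1), (p, 12, 9, p, 12), (p, 12, 9, q, 38), (p, 12, 9, u, 16), (p, 12, 9, u, 17), (p, 12, 9, u, 32), (q, 38, 9, c, 32), (q, 38, 9, k, 1), (q, 38, 9, p, 12), (q, 38, 9, q, 38), (q, 38, 9, u, 16), (q, 38, 9, u, 17), (q, 38, 9, u, 32), (r, 6, 32, r, 6), (r, 6, 32, z, 23), (u, 16, 9, c, 32), (u, 16, 9, k, 1), (u, 16, 9, p, 12), (u, 16, 9, q, 38), (u, 16, 9, u, 16), (u, 16, 9, u, 17), (u, 16, 9, u, 32), (u, 17, 9, c, 32), (u, 17, 9, k, 1), (u, 17, 9, p, 12), (u, 17, 9, q, 38), (u, 17, 9, u, 16), (u, 17, 9, u, 17), (u, 17, 9, u, 32), (u, 32, 9, c, 32), (u, 32, 9, k, 1), (u, 32, 9, p, 12), (u, 32, 9, q, 38), (u, 32, 9, u, 16), (u, 32, 9, u, 17), (u, 32, 9, u, 32), (z, 23, 32, r, 6), (z, 23, 32, z, 23)}.
Selection G != G2: {(c, 32, 9, k, 1), (c, 32, 9, p, 12), (c, 32, 9, q, 38), (c, 32, 9, u, 16), (c, 32, 9, u, 17), (c, 32, 9, u, 32), (k, 1, 9, c, 32), (k, 1, 9, p, 12), (k, 1, 9, q, 38), (k, 1, 9, u, 16), (k, 1, 9, u, 17), (k, 1, 9, u, 32), (p, 12, 9, c, 32), (p, 12, 9, k, 1), (p, 12, 9, q, 38), (p, 12, 9, u, 16), (p, 12, 9, u, 17), (p, 12, 9, u, 32), (q, 38, 9, c, 32), (q, 38, 9, k, 1), (q, 38, 9, p, 12), (q, 38, 9, u, 16), (q, 38, 9, u, 17), (q, 38, 9, u, 32), (r, 6, 32, z, 23), (u, 16, 9, c, 32), (u, 16, 9, k, 1), (u, 16, 9, p, 12), (u, 16, 9, q, 38), (u, 17, 9, c, 32), (u, 17, 9, k, 1), (u, 17, 9, p, 12), (u, 17, 9, q, 38), (u, 32, 9, c, 32), (u, 32, 9, k, 1), (u, 32, 9, p, 12), (u, 32, 9, q, 38), (z, 23, 32, r, 6)}
Projecting to F, G2 (31 duplicate(s) eliminated): {(32, r), (32, z), (9, c), (9, k), (9, p), (9, q), (9, u)}

{(32, r), (32, z), (9, c), (9, k), (9, p), (9, q), (9, u)}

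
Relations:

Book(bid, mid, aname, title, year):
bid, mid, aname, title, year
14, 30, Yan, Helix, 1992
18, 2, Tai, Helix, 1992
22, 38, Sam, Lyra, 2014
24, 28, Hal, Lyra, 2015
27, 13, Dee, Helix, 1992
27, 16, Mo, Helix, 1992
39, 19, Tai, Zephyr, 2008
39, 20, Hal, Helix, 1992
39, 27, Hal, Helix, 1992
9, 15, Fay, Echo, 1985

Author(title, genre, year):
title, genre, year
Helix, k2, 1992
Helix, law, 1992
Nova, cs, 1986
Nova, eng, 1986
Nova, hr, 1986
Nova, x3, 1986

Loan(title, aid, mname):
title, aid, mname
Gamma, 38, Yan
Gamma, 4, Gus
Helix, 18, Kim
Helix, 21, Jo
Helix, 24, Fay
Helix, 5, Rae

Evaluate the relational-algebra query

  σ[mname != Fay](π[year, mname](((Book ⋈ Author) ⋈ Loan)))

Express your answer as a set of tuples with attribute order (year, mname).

Joining Book and Author on title, year yields {(14, 30, Yan, Helix, 1992, k2), (14, 30, Yan, Helix, 1992, law), (18, 2, Tai, Helix, 1992, k2), (18, 2, Tai, Helix, 1992, law), (27, 13, Dee, Helix, 1992, k2), (27, 13, Dee, Helix, 1992, law), (27, 16, Mo, Helix, 1992, k2), (27, 16, Mo, Helix, 1992, law), (39, 20, Hal, Helix, 1992, k2), (39, 20, Hal, Helix, 1992, law), (39, 27, Hal, Helix, 1992, k2), (39, 27, Hal, Helix, 1992, law)}.
Joining (Book ⋈ Author) and Loan on title yields {(14, 30, Yan, Helix, 1992, k2, 18, Kim), (14, 30, Yan, Helix, 1992, k2, 21, Jo), (14, 30, Yan, Helix, 1992, k2, 24, Fay), (14, 30, Yan, Helix, 1992, k2, 5, Rae), (14, 30, Yan, Helix, 1992, law, 18, Kim), (14, 30, Yan, Helix, 1992, law, 21, Jo), (14, 30, Yan, Helix, 1992, law, 24, Fay), (14, 30, Yan, Helix, 1992, law, 5, Rae), (18, 2, Tai, Helix, 1992, k2, 18, Kim), (18, 2, Tai, Helix, 1992, k2, 21, Jo), (18, 2, Tai, Helix, 1992, k2, 24, Fay), (18, 2, Tai, Helix, 1992, k2, 5, Rae), (18, 2, Tai, Helix, 1992, law, 18, Kim), (18, 2, Tai, Helix, 1992, law, 21, Jo), (18, 2, Tai, Helix, 1992, law, 24, Fay), (18, 2, Tai, Helix, 1992, law, 5, Rae), (27, 13, Dee, Helix, 1992, k2, 18, Kim), (27, 13, Dee, Helix, 1992, k2, 21, Jo), (27, 13, Dee, Helix, 1992, k2, 24, Fay), (27, 13, Dee, Helix, 1992, k2, 5, Rae), (27, 13, Dee, Helix, 1992, law, 18, Kim), (27, 13, Dee, Helix, 1992, law, 21, Jo), (27, 13, Dee, Helix, 1992, law, 24, Fay), (27, 13, Dee, Helix, 1992, law, 5, Rae), (27, 16, Mo, Helix, 1992, k2, 18, Kim), (27, 16, Mo, Helix, 1992, k2, 21, Jo), (27, 16, Mo, Helix, 1992, k2, 24, Fay), (27, 16, Mo, Helix, 1992, k2, 5, Rae), (27, 16, Mo, Helix, 1992, law, 18, Kim), (27, 16, Mo, Helix, 1992, law, 21, Jo), (27, 16, Mo, Helix, 1992, law, 24, Fay), (27, 16, Mo, Helix, 1992, law, 5, Rae), (39, 20, Hal, Helix, 1992, k2, 18, Kim), (39, 20, Hal, Helix, 1992, k2, 21, Jo), (39, 20, Hal, Helix, 1992, k2, 24, Fay), (39, 20, Hal, Helix, 1992, k2, 5, Rae), (39, 20, Hal, Helix, 1992, law, 18, Kim), (39, 20, Hal, Helix, 1992, law, 21, Jo), (39, 20, Hal, Helix, 1992, law, 24, Fay), (39, 20, Hal, Helix, 1992, law, 5, Rae), (39, 27, Hal, Helix, 1992, k2, 18, Kim), (39, 27, Hal, Helix, 1992, k2, 21, Jo), (39, 27, Hal, Helix, 1992, k2, 24, Fay), (39, 27, Hal, Helix, 1992, k2, 5, Rae), (39, 27, Hal, Helix, 1992, law, 18, Kim), (39, 27, Hal, Helix, 1992, law, 21, Jo), (39, 27, Hal, Helix, 1992, law, 24, Fay), (39, 27, Hal, Helix, 1992, law, 5, Rae)}.
π[year, mname]: project onto (year, mname) (44 duplicate(s) eliminated) → {(1992, Fay), (1992, Jo), (1992, Kim), (1992, Rae)}
σ[mname != Fay]: keep tuples satisfying mname != Fay → {(1992, Jo), (1992, Kim), (1992, Rae)}

{(1992, Jo), (1992, Kim), (1992, Rae)}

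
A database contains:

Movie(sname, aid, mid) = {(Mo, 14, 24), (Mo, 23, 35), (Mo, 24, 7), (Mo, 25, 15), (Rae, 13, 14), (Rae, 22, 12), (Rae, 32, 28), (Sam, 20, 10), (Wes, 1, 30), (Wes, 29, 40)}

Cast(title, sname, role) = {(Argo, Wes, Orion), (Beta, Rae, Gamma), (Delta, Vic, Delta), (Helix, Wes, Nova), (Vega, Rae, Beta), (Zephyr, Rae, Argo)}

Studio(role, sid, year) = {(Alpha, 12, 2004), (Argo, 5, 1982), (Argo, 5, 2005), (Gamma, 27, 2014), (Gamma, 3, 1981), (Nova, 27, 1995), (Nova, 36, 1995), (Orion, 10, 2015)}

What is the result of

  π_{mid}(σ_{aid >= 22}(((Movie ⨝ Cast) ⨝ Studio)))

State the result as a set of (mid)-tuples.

{12, 28, 40}

Movie ⋈ Cast (natural join on sname): {(Rae, 13, 14, Beta, Gamma), (Rae, 13, 14, Vega, Beta), (Rae, 13, 14, Zephyr, Argo), (Rae, 22, 12, Beta, Gamma), (Rae, 22, 12, Vega, Beta), (Rae, 22, 12, Zephyr, Argo), (Rae, 32, 28, Beta, Gamma), (Rae, 32, 28, Vega, Beta), (Rae, 32, 28, Zephyr, Argo), (Wes, 1, 30, Argo, Orion), (Wes, 1, 30, Helix, Nova), (Wes, 29, 40, Argo, Orion), (Wes, 29, 40, Helix, Nova)}
(Movie ⨝ Cast) ⋈ Studio (natural join on role): {(Rae, 13, 14, Beta, Gamma, 27, 2014), (Rae, 13, 14, Beta, Gamma, 3, 1981), (Rae, 13, 14, Zephyr, Argo, 5, 1982), (Rae, 13, 14, Zephyr, Argo, 5, 2005), (Rae, 22, 12, Beta, Gamma, 27, 2014), (Rae, 22, 12, Beta, Gamma, 3, 1981), (Rae, 22, 12, Zephyr, Argo, 5, 1982), (Rae, 22, 12, Zephyr, Argo, 5, 2005), (Rae, 32, 28, Beta, Gamma, 27, 2014), (Rae, 32, 28, Beta, Gamma, 3, 1981), (Rae, 32, 28, Zephyr, Argo, 5, 1982), (Rae, 32, 28, Zephyr, Argo, 5, 2005), (Wes, 1, 30, Argo, Orion, 10, 2015), (Wes, 1, 30, Helix, Nova, 27, 1995), (Wes, 1, 30, Helix, Nova, 36, 1995), (Wes, 29, 40, Argo, Orion, 10, 2015), (Wes, 29, 40, Helix, Nova, 27, 1995), (Wes, 29, 40, Helix, Nova, 36, 1995)}
Selection aid >= 22: {(Rae, 22, 12, Beta, Gamma, 27, 2014), (Rae, 22, 12, Beta, Gamma, 3, 1981), (Rae, 22, 12, Zephyr, Argo, 5, 1982), (Rae, 22, 12, Zephyr, Argo, 5, 2005), (Rae, 32, 28, Beta, Gamma, 27, 2014), (Rae, 32, 28, Beta, Gamma, 3, 1981), (Rae, 32, 28, Zephyr, Argo, 5, 1982), (Rae, 32, 28, Zephyr, Argo, 5, 2005), (Wes, 29, 40, Argo, Orion, 10, 2015), (Wes, 29, 40, Helix, Nova, 27, 1995), (Wes, 29, 40, Helix, Nova, 36, 1995)}
π[mid]: project onto (mid) (8 duplicate(s) eliminated) → {12, 28, 40}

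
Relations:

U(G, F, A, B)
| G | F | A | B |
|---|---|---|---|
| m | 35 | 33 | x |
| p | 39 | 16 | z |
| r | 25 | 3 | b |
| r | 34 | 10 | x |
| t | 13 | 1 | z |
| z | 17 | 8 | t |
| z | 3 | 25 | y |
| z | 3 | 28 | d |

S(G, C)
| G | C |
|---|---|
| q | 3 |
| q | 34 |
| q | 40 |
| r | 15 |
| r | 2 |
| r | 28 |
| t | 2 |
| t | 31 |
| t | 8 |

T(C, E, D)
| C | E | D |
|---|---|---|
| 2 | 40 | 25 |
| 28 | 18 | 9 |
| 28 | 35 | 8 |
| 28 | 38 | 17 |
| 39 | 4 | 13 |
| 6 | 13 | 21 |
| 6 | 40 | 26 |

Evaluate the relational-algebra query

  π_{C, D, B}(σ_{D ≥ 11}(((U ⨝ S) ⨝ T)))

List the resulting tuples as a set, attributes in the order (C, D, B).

Natural join on G: {(r, 25, 3, b, 15), (r, 25, 3, b, 2), (r, 25, 3, b, 28), (r, 34, 10, x, 15), (r, 34, 10, x, 2), (r, 34, 10, x, 28), (t, 13, 1, z, 2), (t, 13, 1, z, 31), (t, 13, 1, z, 8)}
Natural join on C: {(r, 25, 3, b, 2, 40, 25), (r, 25, 3, b, 28, 18, 9), (r, 25, 3, b, 28, 35, 8), (r, 25, 3, b, 28, 38, 17), (r, 34, 10, x, 2, 40, 25), (r, 34, 10, x, 28, 18, 9), (r, 34, 10, x, 28, 35, 8), (r, 34, 10, x, 28, 38, 17), (t, 13, 1, z, 2, 40, 25)}
Apply σ_{D ≥ 11}; surviving tuples: {(r, 25, 3, b, 2, 40, 25), (r, 25, 3, b, 28, 38, 17), (r, 34, 10, x, 2, 40, 25), (r, 34, 10, x, 28, 38, 17), (t, 13, 1, z, 2, 40, 25)}
Keep only column(s) C, D, B: {(2, 25, b), (2, 25, x), (2, 25, z), (28, 17, b), (28, 17, x)}

{(2, 25, b), (2, 25, x), (2, 25, z), (28, 17, b), (28, 17, x)}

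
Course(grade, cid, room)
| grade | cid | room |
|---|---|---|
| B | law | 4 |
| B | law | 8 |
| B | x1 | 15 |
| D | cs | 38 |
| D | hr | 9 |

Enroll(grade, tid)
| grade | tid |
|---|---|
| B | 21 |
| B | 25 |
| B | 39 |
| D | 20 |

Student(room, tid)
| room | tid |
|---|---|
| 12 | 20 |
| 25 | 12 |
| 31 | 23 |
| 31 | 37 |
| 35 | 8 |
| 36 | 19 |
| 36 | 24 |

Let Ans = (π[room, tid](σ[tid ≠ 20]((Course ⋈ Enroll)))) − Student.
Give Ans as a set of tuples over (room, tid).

Natural join on grade: {(B, law, 4, 21), (B, law, 4, 25), (B, law, 4, 39), (B, law, 8, 21), (B, law, 8, 25), (B, law, 8, 39), (B, x1, 15, 21), (B, x1, 15, 25), (B, x1, 15, 39), (D, cs, 38, 20), (D, hr, 9, 20)}
Apply σ_{tid ≠ 20}; surviving tuples: {(B, law, 4, 21), (B, law, 4, 25), (B, law, 4, 39), (B, law, 8, 21), (B, law, 8, 25), (B, law, 8, 39), (B, x1, 15, 21), (B, x1, 15, 25), (B, x1, 15, 39)}
Keep only column(s) room, tid: {(15, 21), (15, 25), (15, 39), (4, 21), (4, 25), (4, 39), (8, 21), (8, 25), (8, 39)}
Set difference of the two operands is {(15, 21), (15, 25), (15, 39), (4, 21), (4, 25), (4, 39), (8, 21), (8, 25), (8, 39)}.

{(15, 21), (15, 25), (15, 39), (4, 21), (4, 25), (4, 39), (8, 21), (8, 25), (8, 39)}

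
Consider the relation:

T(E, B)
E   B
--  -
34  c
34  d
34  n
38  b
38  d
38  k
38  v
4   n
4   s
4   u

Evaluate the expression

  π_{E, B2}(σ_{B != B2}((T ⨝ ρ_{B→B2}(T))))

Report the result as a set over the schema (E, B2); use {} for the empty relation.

ρ[B→B2]: schema becomes (E, B2); tuples unchanged.
Joining T and ρ_{B→B2}(T) on E yields {(34, c, c), (34, c, d), (34, c, n), (34, d, c), (34, d, d), (34, d, n), (34, n, c), (34, n, d), (34, n, n), (38, b, b), (38, b, d), (38, b, k), (38, b, v), (38, d, b), (38, d, d), (38, d, k), (38, d, v), (38, k, b), (38, k, d), (38, k, k), (38, k, v), (38, v, b), (38, v, d), (38, v, k), (38, v, v), (4, n, n), (4, n, s), (4, n, u), (4, s, n), (4, s, s), (4, s, u), (4, u, n), (4, u, s), (4, u, u)}.
Apply σ_{B != B2}; surviving tuples: {(34, c, d), (34, c, n), (34, d, c), (34, d, n), (34, n, c), (34, n, d), (38, b, d), (38, b, k), (38, b, v), (38, d, b), (38, d, k), (38, d, v), (38, k, b), (38, k, d), (38, k, v), (38, v, b), (38, v, d), (38, v, k), (4, n, s), (4, n, u), (4, s, n), (4, s, u), (4, u, n), (4, u, s)}
Keep only column(s) E, B2 (14 duplicate(s) eliminated): {(34, c), (34, d), (34, n), (38, b), (38, d), (38, k), (38, v), (4, n), (4, s), (4, u)}

{(34, c), (34, d), (34, n), (38, b), (38, d), (38, k), (38, v), (4, n), (4, s), (4, u)}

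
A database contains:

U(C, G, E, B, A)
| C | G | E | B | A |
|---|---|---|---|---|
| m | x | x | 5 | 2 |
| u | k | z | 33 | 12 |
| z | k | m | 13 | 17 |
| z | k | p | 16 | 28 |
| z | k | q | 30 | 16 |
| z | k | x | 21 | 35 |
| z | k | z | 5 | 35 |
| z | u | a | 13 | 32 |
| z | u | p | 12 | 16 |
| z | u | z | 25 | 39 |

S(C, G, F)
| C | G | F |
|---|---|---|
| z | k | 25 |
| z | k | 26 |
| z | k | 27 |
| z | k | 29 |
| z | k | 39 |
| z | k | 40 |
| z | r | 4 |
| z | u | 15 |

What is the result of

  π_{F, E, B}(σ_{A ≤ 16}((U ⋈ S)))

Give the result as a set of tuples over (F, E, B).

{(15, p, 12), (25, q, 30), (26, q, 30), (27, q, 30), (29, q, 30), (39, q, 30), (40, q, 30)}

Natural join on C, G: {(z, k, m, 13, 17, 25), (z, k, m, 13, 17, 26), (z, k, m, 13, 17, 27), (z, k, m, 13, 17, 29), (z, k, m, 13, 17, 39), (z, k, m, 13, 17, 40), (z, k, p, 16, 28, 25), (z, k, p, 16, 28, 26), (z, k, p, 16, 28, 27), (z, k, p, 16, 28, 29), (z, k, p, 16, 28, 39), (z, k, p, 16, 28, 40), (z, k, q, 30, 16, 25), (z, k, q, 30, 16, 26), (z, k, q, 30, 16, 27), (z, k, q, 30, 16, 29), (z, k, q, 30, 16, 39), (z, k, q, 30, 16, 40), (z, k, x, 21, 35, 25), (z, k, x, 21, 35, 26), (z, k, x, 21, 35, 27), (z, k, x, 21, 35, 29), (z, k, x, 21, 35, 39), (z, k, x, 21, 35, 40), (z, k, z, 5, 35, 25), (z, k, z, 5, 35, 26), (z, k, z, 5, 35, 27), (z, k, z, 5, 35, 29), (z, k, z, 5, 35, 39), (z, k, z, 5, 35, 40), (z, u, a, 13, 32, 15), (z, u, p, 12, 16, 15), (z, u, z, 25, 39, 15)}
σ[A ≤ 16]: keep tuples satisfying A ≤ 16 → {(z, k, q, 30, 16, 25), (z, k, q, 30, 16, 26), (z, k, q, 30, 16, 27), (z, k, q, 30, 16, 29), (z, k, q, 30, 16, 39), (z, k, q, 30, 16, 40), (z, u, p, 12, 16, 15)}
Keep only column(s) F, E, B: {(15, p, 12), (25, q, 30), (26, q, 30), (27, q, 30), (29, q, 30), (39, q, 30), (40, q, 30)}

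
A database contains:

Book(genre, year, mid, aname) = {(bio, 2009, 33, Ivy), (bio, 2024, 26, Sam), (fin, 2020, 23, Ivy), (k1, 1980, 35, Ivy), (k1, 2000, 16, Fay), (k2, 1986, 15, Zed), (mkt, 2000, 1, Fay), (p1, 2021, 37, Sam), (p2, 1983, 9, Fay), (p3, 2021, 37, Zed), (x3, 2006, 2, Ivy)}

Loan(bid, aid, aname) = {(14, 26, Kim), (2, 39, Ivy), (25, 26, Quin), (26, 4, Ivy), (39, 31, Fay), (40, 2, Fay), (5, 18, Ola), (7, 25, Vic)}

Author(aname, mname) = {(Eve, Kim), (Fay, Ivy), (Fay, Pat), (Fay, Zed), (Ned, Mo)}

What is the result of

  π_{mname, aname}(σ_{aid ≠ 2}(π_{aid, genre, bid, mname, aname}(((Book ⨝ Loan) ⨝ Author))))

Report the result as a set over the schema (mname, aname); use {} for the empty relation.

{(Ivy, Fay), (Pat, Fay), (Zed, Fay)}

Joining Book and Loan on aname yields {(bio, 2009, 33, Ivy, 2, 39), (bio, 2009, 33, Ivy, 26, 4), (fin, 2020, 23, Ivy, 2, 39), (fin, 2020, 23, Ivy, 26, 4), (k1, 1980, 35, Ivy, 2, 39), (k1, 1980, 35, Ivy, 26, 4), (k1, 2000, 16, Fay, 39, 31), (k1, 2000, 16, Fay, 40, 2), (mkt, 2000, 1, Fay, 39, 31), (mkt, 2000, 1, Fay, 40, 2), (p2, 1983, 9, Fay, 39, 31), (p2, 1983, 9, Fay, 40, 2), (x3, 2006, 2, Ivy, 2, 39), (x3, 2006, 2, Ivy, 26, 4)}.
Joining (Book ⨝ Loan) and Author on aname yields {(k1, 2000, 16, Fay, 39, 31, Ivy), (k1, 2000, 16, Fay, 39, 31, Pat), (k1, 2000, 16, Fay, 39, 31, Zed), (k1, 2000, 16, Fay, 40, 2, Ivy), (k1, 2000, 16, Fay, 40, 2, Pat), (k1, 2000, 16, Fay, 40, 2, Zed), (mkt, 2000, 1, Fay, 39, 31, Ivy), (mkt, 2000, 1, Fay, 39, 31, Pat), (mkt, 2000, 1, Fay, 39, 31, Zed), (mkt, 2000, 1, Fay, 40, 2, Ivy), (mkt, 2000, 1, Fay, 40, 2, Pat), (mkt, 2000, 1, Fay, 40, 2, Zed), (p2, 1983, 9, Fay, 39, 31, Ivy), (p2, 1983, 9, Fay, 39, 31, Pat), (p2, 1983, 9, Fay, 39, 31, Zed), (p2, 1983, 9, Fay, 40, 2, Ivy), (p2, 1983, 9, Fay, 40, 2, Pat), (p2, 1983, 9, Fay, 40, 2, Zed)}.
Keep only column(s) aid, genre, bid, mname, aname: {(2, k1, 40, Ivy, Fay), (2, k1, 40, Pat, Fay), (2, k1, 40, Zed, Fay), (2, mkt, 40, Ivy, Fay), (2, mkt, 40, Pat, Fay), (2, mkt, 40, Zed, Fay), (2, p2, 40, Ivy, Fay), (2, p2, 40, Pat, Fay), (2, p2, 40, Zed, Fay), (31, k1, 39, Ivy, Fay), (31, k1, 39, Pat, Fay), (31, k1, 39, Zed, Fay), (31, mkt, 39, Ivy, Fay), (31, mkt, 39, Pat, Fay), (31, mkt, 39, Zed, Fay), (31, p2, 39, Ivy, Fay), (31, p2, 39, Pat, Fay), (31, p2, 39, Zed, Fay)}
Selection aid ≠ 2: {(31, k1, 39, Ivy, Fay), (31, k1, 39, Pat, Fay), (31, k1, 39, Zed, Fay), (31, mkt, 39, Ivy, Fay), (31, mkt, 39, Pat, Fay), (31, mkt, 39, Zed, Fay), (31, p2, 39, Ivy, Fay), (31, p2, 39, Pat, Fay), (31, p2, 39, Zed, Fay)}
Keep only column(s) mname, aname (6 duplicate(s) eliminated): {(Ivy, Fay), (Pat, Fay), (Zed, Fay)}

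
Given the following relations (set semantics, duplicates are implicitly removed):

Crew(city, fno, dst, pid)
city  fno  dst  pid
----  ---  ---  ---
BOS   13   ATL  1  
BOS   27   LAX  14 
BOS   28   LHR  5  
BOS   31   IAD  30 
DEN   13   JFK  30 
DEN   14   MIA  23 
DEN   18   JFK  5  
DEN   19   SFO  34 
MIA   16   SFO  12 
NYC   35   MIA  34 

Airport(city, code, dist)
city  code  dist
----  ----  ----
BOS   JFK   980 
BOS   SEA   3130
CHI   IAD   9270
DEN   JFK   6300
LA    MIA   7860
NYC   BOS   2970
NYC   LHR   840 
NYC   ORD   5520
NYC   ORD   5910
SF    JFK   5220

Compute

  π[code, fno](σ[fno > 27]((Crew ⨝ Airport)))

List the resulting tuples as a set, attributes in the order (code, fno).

{(BOS, 35), (JFK, 28), (JFK, 31), (LHR, 35), (ORD, 35), (SEA, 28), (SEA, 31)}

Natural join on city: {(BOS, 13, ATL, 1, JFK, 980), (BOS, 13, ATL, 1, SEA, 3130), (BOS, 27, LAX, 14, JFK, 980), (BOS, 27, LAX, 14, SEA, 3130), (BOS, 28, LHR, 5, JFK, 980), (BOS, 28, LHR, 5, SEA, 3130), (BOS, 31, IAD, 30, JFK, 980), (BOS, 31, IAD, 30, SEA, 3130), (DEN, 13, JFK, 30, JFK, 6300), (DEN, 14, MIA, 23, JFK, 6300), (DEN, 18, JFK, 5, JFK, 6300), (DEN, 19, SFO, 34, JFK, 6300), (NYC, 35, MIA, 34, BOS, 2970), (NYC, 35, MIA, 34, LHR, 840), (NYC, 35, MIA, 34, ORD, 5520), (NYC, 35, MIA, 34, ORD, 5910)}
Filtering on fno > 27 leaves {(BOS, 28, LHR, 5, JFK, 980), (BOS, 28, LHR, 5, SEA, 3130), (BOS, 31, IAD, 30, JFK, 980), (BOS, 31, IAD, 30, SEA, 3130), (NYC, 35, MIA, 34, BOS, 2970), (NYC, 35, MIA, 34, LHR, 840), (NYC, 35, MIA, 34, ORD, 5520), (NYC, 35, MIA, 34, ORD, 5910)}.
π[code, fno]: project onto (code, fno) (1 duplicate(s) eliminated) → {(BOS, 35), (JFK, 28), (JFK, 31), (LHR, 35), (ORD, 35), (SEA, 28), (SEA, 31)}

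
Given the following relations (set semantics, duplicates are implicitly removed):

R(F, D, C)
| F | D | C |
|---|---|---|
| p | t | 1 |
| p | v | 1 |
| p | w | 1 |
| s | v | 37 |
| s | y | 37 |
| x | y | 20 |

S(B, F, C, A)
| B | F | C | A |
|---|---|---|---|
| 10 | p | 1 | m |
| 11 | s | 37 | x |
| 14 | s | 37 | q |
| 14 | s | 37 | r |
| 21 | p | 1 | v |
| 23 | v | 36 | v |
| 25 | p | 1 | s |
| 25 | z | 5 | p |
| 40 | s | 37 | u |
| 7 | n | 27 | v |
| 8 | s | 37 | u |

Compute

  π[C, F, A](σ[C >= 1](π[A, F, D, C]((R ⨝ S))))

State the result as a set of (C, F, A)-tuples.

{(1, p, m), (1, p, s), (1, p, v), (37, s, q), (37, s, r), (37, s, u), (37, s, x)}

Joining R and S on F, C yields {(p, t, 1, 10, m), (p, t, 1, 21, v), (p, t, 1, 25, s), (p, v, 1, 10, m), (p, v, 1, 21, v), (p, v, 1, 25, s), (p, w, 1, 10, m), (p, w, 1, 21, v), (p, w, 1, 25, s), (s, v, 37, 11, x), (s, v, 37, 14, q), (s, v, 37, 14, r), (s, v, 37, 40, u), (s, v, 37, 8, u), (s, y, 37, 11, x), (s, y, 37, 14, q), (s, y, 37, 14, r), (s, y, 37, 40, u), (s, y, 37, 8, u)}.
Projecting to A, F, D, C (2 duplicate(s) eliminated): {(m, p, t, 1), (m, p, v, 1), (m, p, w, 1), (q, s, v, 37), (q, s, y, 37), (r, s, v, 37), (r, s, y, 37), (s, p, t, 1), (s, p, v, 1), (s, p, w, 1), (u, s, v, 37), (u, s, y, 37), (v, p, t, 1), (v, p, v, 1), (v, p, w, 1), (x, s, v, 37), (x, s, y, 37)}
σ[C >= 1]: keep tuples satisfying C >= 1 → {(m, p, t, 1), (m, p, v, 1), (m, p, w, 1), (q, s, v, 37), (q, s, y, 37), (r, s, v, 37), (r, s, y, 37), (s, p, t, 1), (s, p, v, 1), (s, p, w, 1), (u, s, v, 37), (u, s, y, 37), (v, p, t, 1), (v, p, v, 1), (v, p, w, 1), (x, s, v, 37), (x, s, y, 37)}
Projecting to C, F, A (10 duplicate(s) eliminated): {(1, p, m), (1, p, s), (1, p, v), (37, s, q), (37, s, r), (37, s, u), (37, s, x)}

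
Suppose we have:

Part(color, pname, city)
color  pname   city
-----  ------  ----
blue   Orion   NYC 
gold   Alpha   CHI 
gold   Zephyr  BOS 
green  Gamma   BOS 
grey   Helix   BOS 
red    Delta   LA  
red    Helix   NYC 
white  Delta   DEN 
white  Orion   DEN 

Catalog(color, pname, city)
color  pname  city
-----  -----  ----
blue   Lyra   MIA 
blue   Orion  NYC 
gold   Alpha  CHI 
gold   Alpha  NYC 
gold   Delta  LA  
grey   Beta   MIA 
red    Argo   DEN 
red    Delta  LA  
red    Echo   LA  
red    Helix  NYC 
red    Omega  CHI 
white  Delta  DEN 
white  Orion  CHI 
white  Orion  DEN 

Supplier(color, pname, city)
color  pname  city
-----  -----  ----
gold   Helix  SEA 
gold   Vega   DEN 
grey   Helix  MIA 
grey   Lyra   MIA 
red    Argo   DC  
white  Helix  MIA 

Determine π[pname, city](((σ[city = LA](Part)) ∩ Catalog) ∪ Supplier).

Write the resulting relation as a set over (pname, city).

{(Argo, DC), (Delta, LA), (Helix, MIA), (Helix, SEA), (Lyra, MIA), (Vega, DEN)}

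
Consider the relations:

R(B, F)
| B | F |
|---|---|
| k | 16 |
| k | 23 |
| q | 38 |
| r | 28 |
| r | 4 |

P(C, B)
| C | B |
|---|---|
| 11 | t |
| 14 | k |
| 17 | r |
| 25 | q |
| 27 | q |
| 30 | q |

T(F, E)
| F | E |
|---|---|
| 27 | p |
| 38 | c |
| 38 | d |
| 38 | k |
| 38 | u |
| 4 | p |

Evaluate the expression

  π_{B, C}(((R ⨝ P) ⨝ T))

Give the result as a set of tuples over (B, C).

R ⋈ P (natural join on B): {(k, 16, 14), (k, 23, 14), (q, 38, 25), (q, 38, 27), (q, 38, 30), (r, 28, 17), (r, 4, 17)}
(R ⨝ P) ⋈ T (natural join on F): {(q, 38, 25, c), (q, 38, 25, d), (q, 38, 25, k), (q, 38, 25, u), (q, 38, 27, c), (q, 38, 27, d), (q, 38, 27, k), (q, 38, 27, u), (q, 38, 30, c), (q, 38, 30, d), (q, 38, 30, k), (q, 38, 30, u), (r, 4, 17, p)}
π[B, C]: project onto (B, C) (9 duplicate(s) eliminated) → {(q, 25), (q, 27), (q, 30), (r, 17)}

{(q, 25), (q, 27), (q, 30), (r, 17)}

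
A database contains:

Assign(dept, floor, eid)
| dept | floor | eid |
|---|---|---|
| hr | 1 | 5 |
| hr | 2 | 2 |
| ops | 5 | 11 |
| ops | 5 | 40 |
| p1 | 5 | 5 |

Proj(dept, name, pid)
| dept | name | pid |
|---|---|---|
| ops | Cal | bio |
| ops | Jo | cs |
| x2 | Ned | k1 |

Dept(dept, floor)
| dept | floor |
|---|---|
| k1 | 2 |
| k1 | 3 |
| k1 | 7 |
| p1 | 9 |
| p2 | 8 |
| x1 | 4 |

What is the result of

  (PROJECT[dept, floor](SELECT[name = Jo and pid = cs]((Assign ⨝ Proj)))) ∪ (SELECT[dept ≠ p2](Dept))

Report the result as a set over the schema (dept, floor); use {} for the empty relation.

{(k1, 2), (k1, 3), (k1, 7), (ops, 5), (p1, 9), (x1, 4)}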